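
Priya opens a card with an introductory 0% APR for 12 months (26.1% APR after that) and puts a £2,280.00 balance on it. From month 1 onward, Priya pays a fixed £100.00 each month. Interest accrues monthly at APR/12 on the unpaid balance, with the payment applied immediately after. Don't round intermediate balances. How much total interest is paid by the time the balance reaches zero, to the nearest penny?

£164.63

Promo months 1–12 at r₀ = 0%/12 = 0; months 13+ at r₁ = 26.1%/12 = 0.02175.
After month 12 (no interest yet): B = £2,280.00 − 12·£100.00 = £1,080.00.
Then at r₁ with £100.00/mo: n₂ = −ln(1 − r₁·B/P)/ln(1+r₁) ≈ 12.44 → 13 more payments.
Total paid = 24·£100.00 + £44.63 = £2,444.63; interest = £2,444.63 − £2,280.00 = £164.63.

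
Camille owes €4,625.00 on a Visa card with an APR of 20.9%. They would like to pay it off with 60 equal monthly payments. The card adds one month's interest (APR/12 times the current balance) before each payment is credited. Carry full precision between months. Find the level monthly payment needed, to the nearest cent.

Monthly rate r = 20.9%/12 = 1.74167% = 0.0174167.
Level-payment amortization: P = B₀·r / (1 − (1+r)^(−n)) = 4625.00·0.0174167 / (1 − 1.01742^(−60)).
Denominator 1 − (1+r)^(−60) = 0.645130121.
P = 80.5521 / 0.645130121 ≈ 124.86.

€124.86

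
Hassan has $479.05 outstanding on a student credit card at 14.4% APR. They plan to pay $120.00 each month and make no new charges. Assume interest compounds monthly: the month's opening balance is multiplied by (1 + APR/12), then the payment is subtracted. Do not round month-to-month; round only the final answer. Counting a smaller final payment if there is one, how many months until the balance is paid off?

Monthly rate r = 14.4%/12 = 1.2% = 0.012.
Recurrence: B ← B·(1+r) − $120.00.
Month 1: interest $5.75; balance after payment $364.80.
Month 2: interest $4.38; balance after payment $249.18.
Month 3: interest $2.99; balance after payment $132.17.
Month 4: interest $1.59; balance after payment $13.75.
Month 5: interest $0.17; balance after payment $0.00.

5 months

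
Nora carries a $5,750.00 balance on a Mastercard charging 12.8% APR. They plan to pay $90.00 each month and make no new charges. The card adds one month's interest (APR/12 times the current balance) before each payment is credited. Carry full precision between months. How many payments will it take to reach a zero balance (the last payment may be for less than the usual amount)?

Monthly rate r = 12.8%/12 = 1.06667% = 0.0106667.
Recurrence: B ← B·(1+r) − $90.00.
Month 1: interest $61.33; balance after payment $5,721.33.
Month 2: interest $61.03; balance after payment $5,692.36.
Closed form: n = −ln(1 − rB₀/P)/ln(1+r) = −ln(0.31852)/ln(1.01067) ≈ 107.828, so the balance reaches zero during payment 108.

108 months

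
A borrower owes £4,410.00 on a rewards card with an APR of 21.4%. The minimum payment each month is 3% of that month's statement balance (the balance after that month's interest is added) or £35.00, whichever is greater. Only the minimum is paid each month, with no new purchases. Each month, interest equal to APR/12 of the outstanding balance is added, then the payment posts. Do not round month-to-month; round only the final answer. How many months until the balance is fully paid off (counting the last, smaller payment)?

156 months

Monthly rate r = 21.4%/12 = 1.78333% = 0.0178333.
While 3% of the post-interest balance exceeds £35.00, each month B ← (B·(1+r))·(1 − 0.03), i.e. B shrinks by the factor (1+r)·0.97 = 0.9873.
This holds for months 1–106. Entering month 107 the balance is £1,137.55; 3% of the post-interest balance is now below £35.00, so the flat £35.00 minimum applies from here.
From month 107 a fixed £35.00 at rate r clears £1,137.55 in 50 more payments. Total: 106 + 50 = 156 months.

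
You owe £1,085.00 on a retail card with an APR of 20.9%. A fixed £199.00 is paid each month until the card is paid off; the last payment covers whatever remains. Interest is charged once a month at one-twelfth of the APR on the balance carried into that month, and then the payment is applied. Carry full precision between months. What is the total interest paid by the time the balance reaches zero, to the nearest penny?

£65.22

Monthly rate r = 20.9%/12 = 1.74167% = 0.0174167.
Payoff takes n = ⌈−ln(1 − rB₀/P)/ln(1+r)⌉ = ⌈5.779⌉ = 6 payments; the last is £155.22.
Total paid = 5·£199.00 + £155.22 = £1,150.22.
Total interest = total paid − principal = £1,150.22 − £1,085.00 = £65.22.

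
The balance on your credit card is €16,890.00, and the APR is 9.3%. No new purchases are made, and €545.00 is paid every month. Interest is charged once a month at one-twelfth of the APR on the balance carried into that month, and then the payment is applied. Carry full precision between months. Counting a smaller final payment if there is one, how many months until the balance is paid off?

36 months

Monthly rate r = 9.3%/12 = 0.775% = 0.00775.
Recurrence: B ← B·(1+r) − €545.00.
Month 1: interest €130.90; balance after payment €16,475.90.
Month 2: interest €127.69; balance after payment €16,058.59.
Closed form: n = −ln(1 − rB₀/P)/ln(1+r) = −ln(0.75982)/ln(1.00775) ≈ 35.579, so the balance reaches zero during payment 36.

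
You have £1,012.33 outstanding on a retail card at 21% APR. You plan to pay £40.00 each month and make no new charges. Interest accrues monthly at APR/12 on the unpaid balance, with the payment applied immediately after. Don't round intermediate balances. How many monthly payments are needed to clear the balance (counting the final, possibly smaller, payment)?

Monthly rate r = 21%/12 = 1.75% = 0.0175.
Recurrence: B ← B·(1+r) − £40.00.
Month 1: interest £17.72; balance after payment £990.05.
Month 2: interest £17.33; balance after payment £967.37.
Closed form: n = −ln(1 − rB₀/P)/ln(1+r) = −ln(0.55711)/ln(1.0175) ≈ 33.720, so the balance reaches zero during payment 34.

34 payments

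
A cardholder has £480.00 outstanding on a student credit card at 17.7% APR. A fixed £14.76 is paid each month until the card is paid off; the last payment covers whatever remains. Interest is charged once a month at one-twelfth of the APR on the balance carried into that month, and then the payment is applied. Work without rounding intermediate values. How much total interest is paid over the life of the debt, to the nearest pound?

Monthly rate r = 17.7%/12 = 1.475% = 0.01475.
Payoff takes n = ⌈−ln(1 − rB₀/P)/ln(1+r)⌉ = ⌈44.617⌉ = 45 payments; the last is £9.14.
Total paid = 44·£14.76 + £9.14 = £658.58.
Total interest = total paid − principal = £658.58 − £480.00 = £178.58.

£179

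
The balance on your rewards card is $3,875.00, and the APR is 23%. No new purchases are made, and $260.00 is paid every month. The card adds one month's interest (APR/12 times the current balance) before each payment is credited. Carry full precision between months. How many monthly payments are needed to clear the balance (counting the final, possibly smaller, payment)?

18 payments

Monthly rate r = 23%/12 = 1.91667% = 0.0191667.
Recurrence: B ← B·(1+r) − $260.00.
Month 1: interest $74.27; balance after payment $3,689.27.
Month 2: interest $70.71; balance after payment $3,499.98.
Closed form: n = −ln(1 − rB₀/P)/ln(1+r) = −ln(0.71434)/ln(1.01917) ≈ 17.719, so the balance reaches zero during payment 18.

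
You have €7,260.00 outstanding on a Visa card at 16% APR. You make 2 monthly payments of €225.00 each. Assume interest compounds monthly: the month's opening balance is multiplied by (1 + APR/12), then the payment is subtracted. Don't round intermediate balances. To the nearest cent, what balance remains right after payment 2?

€7,001.89

Monthly rate r = 16%/12 = 1.33333% = 0.0133333.
Each month: B ← B·(1+r) − €225.00.
Month 1: interest €96.80; balance after payment €7,131.80.
Month 2: interest €95.09; balance after payment €7,001.89.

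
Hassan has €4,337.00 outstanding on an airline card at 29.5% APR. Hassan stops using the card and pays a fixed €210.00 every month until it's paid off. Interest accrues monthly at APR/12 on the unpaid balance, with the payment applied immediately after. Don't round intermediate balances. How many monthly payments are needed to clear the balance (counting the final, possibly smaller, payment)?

30 months

Monthly rate r = 29.5%/12 = 2.45833% = 0.0245833.
Recurrence: B ← B·(1+r) − €210.00.
Month 1: interest €106.62; balance after payment €4,233.62.
Month 2: interest €104.08; balance after payment €4,127.69.
Closed form: n = −ln(1 − rB₀/P)/ln(1+r) = −ln(0.4923)/ln(1.02458) ≈ 29.180, so the balance reaches zero during payment 30.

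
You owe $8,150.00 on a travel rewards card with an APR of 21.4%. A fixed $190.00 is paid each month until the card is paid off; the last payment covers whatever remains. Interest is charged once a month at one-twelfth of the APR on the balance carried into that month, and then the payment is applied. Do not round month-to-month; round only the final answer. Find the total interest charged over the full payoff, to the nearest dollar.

Monthly rate r = 21.4%/12 = 1.78333% = 0.0178333.
Payoff takes n = ⌈−ln(1 − rB₀/P)/ln(1+r)⌉ = ⌈81.917⌉ = 82 payments; the last is $174.39.
Total paid = 81·$190.00 + $174.39 = $15,564.39.
Total interest = total paid − principal = $15,564.39 − $8,150.00 = $7,414.39.

$7,414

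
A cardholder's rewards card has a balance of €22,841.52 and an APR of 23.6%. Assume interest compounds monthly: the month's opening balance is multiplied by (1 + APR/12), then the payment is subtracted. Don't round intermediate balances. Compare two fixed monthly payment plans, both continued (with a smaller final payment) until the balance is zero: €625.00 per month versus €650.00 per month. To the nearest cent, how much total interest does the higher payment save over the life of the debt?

€1,500.02

Monthly rate r = 23.6%/12 = 1.96667% = 0.0196667.
At €625.00/mo: n = ⌈−ln(1 − rB₀/P)/ln(1+r)⌉ = 66 payments (last €83.28); total interest = total paid − €22,841.52 = €17,866.76.
At €650.00/mo: 61 payments (last €208.26); total interest €16,366.74.
Interest saved = €17,866.76 − €16,366.74 = €1,500.02.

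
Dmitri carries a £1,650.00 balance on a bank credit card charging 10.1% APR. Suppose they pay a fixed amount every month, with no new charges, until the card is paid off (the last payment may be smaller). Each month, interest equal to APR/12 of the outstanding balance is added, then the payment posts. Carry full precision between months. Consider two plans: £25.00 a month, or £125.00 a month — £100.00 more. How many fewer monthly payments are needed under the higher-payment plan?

82 fewer payments

Monthly rate r = 10.1%/12 = 0.841667% = 0.00841667.
At £25.00/mo: n = ⌈−ln(1 − rB₀/P)/ln(1+r)⌉ = 97 payments (last £18.47); total interest = total paid − £1,650.00 = £768.47.
At £125.00/mo: 15 payments (last £6.44); total interest £106.44.
Payments saved = 97 − 15 = 82.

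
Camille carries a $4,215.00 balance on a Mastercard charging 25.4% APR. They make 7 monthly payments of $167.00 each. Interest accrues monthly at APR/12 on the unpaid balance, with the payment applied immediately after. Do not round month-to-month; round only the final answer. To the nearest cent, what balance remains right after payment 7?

$3,634.70

Monthly rate r = 25.4%/12 = 2.11667% = 0.0211667.
Each month: B ← B·(1+r) − $167.00.
Month 1: interest $89.22; balance after payment $4,137.22.
Month 2: interest $87.57; balance after payment $4,057.79.
Month 3: interest $85.89; balance after payment $3,976.68.
Month 4: interest $84.17; balance after payment $3,893.85.
Month 5: interest $82.42; balance after payment $3,809.27.
Month 6: interest $80.63; balance after payment $3,722.90.
Month 7: interest $78.80; balance after payment $3,634.70.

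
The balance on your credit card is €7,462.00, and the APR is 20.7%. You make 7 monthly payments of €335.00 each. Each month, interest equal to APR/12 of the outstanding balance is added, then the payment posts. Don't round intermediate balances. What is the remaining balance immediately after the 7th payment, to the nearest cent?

€5,941.13

Monthly rate r = 20.7%/12 = 1.725% = 0.01725.
Each month: B ← B·(1+r) − €335.00.
Month 1: interest €128.72; balance after payment €7,255.72.
Month 2: interest €125.16; balance after payment €7,045.88.
Month 3: interest €121.54; balance after payment €6,832.42.
Month 4: interest €117.86; balance after payment €6,615.28.
Month 5: interest €114.11; balance after payment €6,394.39.
Month 6: interest €110.30; balance after payment €6,169.70.
Month 7: interest €106.43; balance after payment €5,941.13.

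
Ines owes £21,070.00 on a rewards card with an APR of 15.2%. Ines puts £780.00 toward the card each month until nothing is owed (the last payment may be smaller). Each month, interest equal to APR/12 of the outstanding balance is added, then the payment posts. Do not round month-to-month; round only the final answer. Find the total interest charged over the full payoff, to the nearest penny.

Monthly rate r = 15.2%/12 = 1.26667% = 0.0126667.
Payoff takes n = ⌈−ln(1 − rB₀/P)/ln(1+r)⌉ = ⌈33.272⌉ = 34 payments; the last is £213.05.
Total paid = 33·£780.00 + £213.05 = £25,953.05.
Total interest = total paid − principal = £25,953.05 − £21,070.00 = £4,883.05.

£4,883.05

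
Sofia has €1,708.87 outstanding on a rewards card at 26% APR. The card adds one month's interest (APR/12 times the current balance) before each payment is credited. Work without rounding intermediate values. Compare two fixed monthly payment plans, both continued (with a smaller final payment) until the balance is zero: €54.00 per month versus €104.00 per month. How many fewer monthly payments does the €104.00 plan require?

33 fewer payments

Monthly rate r = 26%/12 = 2.16667% = 0.0216667.
At €54.00/mo: n = ⌈−ln(1 − rB₀/P)/ln(1+r)⌉ = 54 payments (last €53.42); total interest = total paid − €1,708.87 = €1,206.55.
At €104.00/mo: 21 payments (last €55.46); total interest €426.59.
Payments saved = 54 − 21 = 33.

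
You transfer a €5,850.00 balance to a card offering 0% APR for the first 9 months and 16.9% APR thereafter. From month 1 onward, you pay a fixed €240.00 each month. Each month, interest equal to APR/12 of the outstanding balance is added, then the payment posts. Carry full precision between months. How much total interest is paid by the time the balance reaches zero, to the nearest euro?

Promo months 1–9 at r₀ = 0%/12 = 0; months 10+ at r₁ = 16.9%/12 = 0.0140833.
After month 9 (no interest yet): B = €5,850.00 − 9·€240.00 = €3,690.00.
Then at r₁ with €240.00/mo: n₂ = −ln(1 − r₁·B/P)/ln(1+r₁) ≈ 17.45 → 18 more payments.
Total paid = 26·€240.00 + €108.15 = €6,348.15; interest = €6,348.15 − €5,850.00 = €498.15.

€498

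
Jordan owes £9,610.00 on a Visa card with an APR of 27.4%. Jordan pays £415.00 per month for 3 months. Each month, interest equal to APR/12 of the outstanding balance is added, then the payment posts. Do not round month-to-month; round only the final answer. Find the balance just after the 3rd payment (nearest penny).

£9,009.79

Monthly rate r = 27.4%/12 = 2.28333% = 0.0228333.
Each month: B ← B·(1+r) − £415.00.
Month 1: interest £219.43; balance after payment £9,414.43.
Month 2: interest £214.96; balance after payment £9,214.39.
Month 3: interest £210.40; balance after payment £9,009.79.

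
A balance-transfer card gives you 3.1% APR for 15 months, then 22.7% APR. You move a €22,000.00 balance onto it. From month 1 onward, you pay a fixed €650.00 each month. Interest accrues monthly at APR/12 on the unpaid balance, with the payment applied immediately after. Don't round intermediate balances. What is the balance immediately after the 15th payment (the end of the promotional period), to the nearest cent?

€12,939.79

Promo months 1–15 at r₀ = 3.1%/12 = 0.00258333; months 16+ at r₁ = 22.7%/12 = 0.0189167.
After month 15: iterate B ← B·(1+r₀) − €650.00 for 15 months → €12,939.79.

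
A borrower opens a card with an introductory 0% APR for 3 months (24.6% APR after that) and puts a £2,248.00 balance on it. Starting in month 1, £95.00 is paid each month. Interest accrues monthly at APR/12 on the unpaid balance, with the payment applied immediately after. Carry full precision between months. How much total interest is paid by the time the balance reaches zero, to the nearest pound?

£616

Promo months 1–3 at r₀ = 0%/12 = 0; months 4+ at r₁ = 24.6%/12 = 0.0205.
After month 3 (no interest yet): B = £2,248.00 − 3·£95.00 = £1,963.00.
Then at r₁ with £95.00/mo: n₂ = −ln(1 − r₁·B/P)/ln(1+r₁) ≈ 27.15 → 28 more payments.
Total paid = 30·£95.00 + £14.36 = £2,864.36; interest = £2,864.36 − £2,248.00 = £616.36.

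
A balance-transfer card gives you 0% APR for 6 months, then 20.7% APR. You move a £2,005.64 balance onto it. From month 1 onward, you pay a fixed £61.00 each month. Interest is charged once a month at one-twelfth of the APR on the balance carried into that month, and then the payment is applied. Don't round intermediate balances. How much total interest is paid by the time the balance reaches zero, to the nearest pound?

£583

Promo months 1–6 at r₀ = 0%/12 = 0; months 7+ at r₁ = 20.7%/12 = 0.01725.
After month 6 (no interest yet): B = £2,005.64 − 6·£61.00 = £1,639.64.
Then at r₁ with £61.00/mo: n₂ = −ln(1 − r₁·B/P)/ln(1+r₁) ≈ 36.43 → 37 more payments.
Total paid = 42·£61.00 + £26.16 = £2,588.16; interest = £2,588.16 − £2,005.64 = £582.52.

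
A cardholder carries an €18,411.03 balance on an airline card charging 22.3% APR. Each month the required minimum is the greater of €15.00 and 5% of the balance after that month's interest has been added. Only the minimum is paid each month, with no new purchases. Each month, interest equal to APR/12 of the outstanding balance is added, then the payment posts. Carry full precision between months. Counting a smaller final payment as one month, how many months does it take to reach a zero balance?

Monthly rate r = 22.3%/12 = 1.85833% = 0.0185833.
While 5% of the post-interest balance exceeds €15.00, each month B ← (B·(1+r))·(1 − 0.05), i.e. B shrinks by the factor (1+r)·0.95 = 0.96765.
This holds for months 1–126. Entering month 127 the balance is €292.29; 5% of the post-interest balance is now below €15.00, so the flat €15.00 minimum applies from here.
From month 127 a fixed €15.00 at rate r clears €292.29 in 25 more payments. Total: 126 + 25 = 151 months.

151 months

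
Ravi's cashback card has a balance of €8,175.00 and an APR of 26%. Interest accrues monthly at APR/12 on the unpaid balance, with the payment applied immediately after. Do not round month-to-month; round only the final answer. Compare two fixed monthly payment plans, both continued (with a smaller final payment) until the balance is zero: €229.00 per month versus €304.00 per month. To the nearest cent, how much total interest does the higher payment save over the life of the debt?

€3,470.62

Monthly rate r = 26%/12 = 2.16667% = 0.0216667.
At €229.00/mo: n = ⌈−ln(1 − rB₀/P)/ln(1+r)⌉ = 70 payments (last €62.99); total interest = total paid − €8,175.00 = €7,688.99.
At €304.00/mo: 41 payments (last €233.37); total interest €4,218.37.
Interest saved = €7,688.99 − €4,218.37 = €3,470.62.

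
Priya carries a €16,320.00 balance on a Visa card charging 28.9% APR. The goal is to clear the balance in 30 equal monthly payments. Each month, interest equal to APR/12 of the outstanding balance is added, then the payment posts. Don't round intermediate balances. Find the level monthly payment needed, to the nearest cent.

Monthly rate r = 28.9%/12 = 2.40833% = 0.0240833.
Level-payment amortization: P = B₀·r / (1 − (1+r)^(−n)) = 16320.00·0.0240833 / (1 − 1.02408^(−30)).
Denominator 1 − (1+r)^(−30) = 0.510287652.
P = 393.04 / 0.510287652 ≈ 770.23.

€770.23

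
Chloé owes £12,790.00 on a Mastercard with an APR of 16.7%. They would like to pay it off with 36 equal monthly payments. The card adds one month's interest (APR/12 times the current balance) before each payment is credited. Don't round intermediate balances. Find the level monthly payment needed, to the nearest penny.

£454.09

Monthly rate r = 16.7%/12 = 1.39167% = 0.0139167.
Level-payment amortization: P = B₀·r / (1 − (1+r)^(−n)) = 12790.00·0.0139167 / (1 − 1.01392^(−36)).
Denominator 1 − (1+r)^(−36) = 0.391979016.
P = 177.994 / 0.391979016 ≈ 454.09.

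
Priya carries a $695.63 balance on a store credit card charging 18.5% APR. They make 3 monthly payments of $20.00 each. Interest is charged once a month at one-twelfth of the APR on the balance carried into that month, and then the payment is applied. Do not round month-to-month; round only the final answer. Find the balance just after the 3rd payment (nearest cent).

Monthly rate r = 18.5%/12 = 1.54167% = 0.0154167.
Each month: B ← B·(1+r) − $20.00.
Month 1: interest $10.72; balance after payment $686.35.
Month 2: interest $10.58; balance after payment $676.94.
Month 3: interest $10.44; balance after payment $667.37.

$667.37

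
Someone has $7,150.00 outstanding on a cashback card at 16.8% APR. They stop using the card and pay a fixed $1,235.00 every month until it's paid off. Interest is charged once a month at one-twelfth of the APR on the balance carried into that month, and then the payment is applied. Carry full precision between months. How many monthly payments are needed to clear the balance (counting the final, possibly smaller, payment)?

Monthly rate r = 16.8%/12 = 1.4% = 0.014.
Recurrence: B ← B·(1+r) − $1,235.00.
Month 1: interest $100.10; balance after payment $6,015.10.
Month 2: interest $84.21; balance after payment $4,864.31.
Closed form: n = −ln(1 − rB₀/P)/ln(1+r) = −ln(0.91895)/ln(1.014) ≈ 6.080, so the balance reaches zero during payment 7.

7 months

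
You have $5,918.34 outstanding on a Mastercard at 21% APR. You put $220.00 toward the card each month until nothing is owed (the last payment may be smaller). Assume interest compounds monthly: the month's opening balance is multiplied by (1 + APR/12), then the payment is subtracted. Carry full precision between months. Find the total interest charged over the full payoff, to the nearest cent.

$2,151.64

Monthly rate r = 21%/12 = 1.75% = 0.0175.
Payoff takes n = ⌈−ln(1 − rB₀/P)/ln(1+r)⌉ = ⌈36.680⌉ = 37 payments; the last is $149.98.
Total paid = 36·$220.00 + $149.98 = $8,069.98.
Total interest = total paid − principal = $8,069.98 − $5,918.34 = $2,151.64.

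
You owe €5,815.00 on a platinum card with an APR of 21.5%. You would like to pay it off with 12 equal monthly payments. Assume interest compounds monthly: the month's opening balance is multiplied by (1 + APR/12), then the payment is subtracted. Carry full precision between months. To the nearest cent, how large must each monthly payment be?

Monthly rate r = 21.5%/12 = 1.79167% = 0.0179167.
Level-payment amortization: P = B₀·r / (1 − (1+r)^(−n)) = 5815.00·0.0179167 / (1 − 1.01792^(−12)).
Denominator 1 − (1+r)^(−12) = 0.191921975.
P = 104.185 / 0.191921975 ≈ 542.85.

€542.85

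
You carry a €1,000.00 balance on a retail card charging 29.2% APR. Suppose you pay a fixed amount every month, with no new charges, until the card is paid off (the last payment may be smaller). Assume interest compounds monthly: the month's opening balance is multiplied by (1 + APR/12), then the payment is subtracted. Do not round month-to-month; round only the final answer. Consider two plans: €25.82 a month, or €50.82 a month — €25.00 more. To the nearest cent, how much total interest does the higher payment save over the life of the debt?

Monthly rate r = 29.2%/12 = 2.43333% = 0.0243333.
At €25.82/mo: n = ⌈−ln(1 − rB₀/P)/ln(1+r)⌉ = 119 payments (last €19.02); total interest = total paid − €1,000.00 = €2,065.78.
At €50.82/mo: 28 payments (last €5.37); total interest €377.51.
Interest saved = €2,065.78 − €377.51 = €1,688.27.

€1,688.27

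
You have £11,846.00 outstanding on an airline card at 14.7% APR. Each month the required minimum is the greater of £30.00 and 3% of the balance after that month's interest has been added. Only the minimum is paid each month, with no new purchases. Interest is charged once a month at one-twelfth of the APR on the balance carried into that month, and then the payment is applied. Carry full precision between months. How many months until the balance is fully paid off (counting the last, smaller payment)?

179 months

Monthly rate r = 14.7%/12 = 1.225% = 0.01225.
While 3% of the post-interest balance exceeds £30.00, each month B ← (B·(1+r))·(1 − 0.03), i.e. B shrinks by the factor (1+r)·0.97 = 0.98188.
This holds for months 1–136. Entering month 137 the balance is £985.52; 3% of the post-interest balance is now below £30.00, so the flat £30.00 minimum applies from here.
From month 137 a fixed £30.00 at rate r clears £985.52 in 43 more payments. Total: 136 + 43 = 179 months.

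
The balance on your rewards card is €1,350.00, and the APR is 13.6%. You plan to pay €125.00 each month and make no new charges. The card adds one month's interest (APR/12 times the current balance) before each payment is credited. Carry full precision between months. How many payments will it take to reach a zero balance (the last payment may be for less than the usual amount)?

12 months

Monthly rate r = 13.6%/12 = 1.13333% = 0.0113333.
Recurrence: B ← B·(1+r) − €125.00.
Month 1: interest €15.30; balance after payment €1,240.30.
Month 2: interest €14.06; balance after payment €1,129.36.
Closed form: n = −ln(1 − rB₀/P)/ln(1+r) = −ln(0.8776)/ln(1.01133) ≈ 11.586, so the balance reaches zero during payment 12.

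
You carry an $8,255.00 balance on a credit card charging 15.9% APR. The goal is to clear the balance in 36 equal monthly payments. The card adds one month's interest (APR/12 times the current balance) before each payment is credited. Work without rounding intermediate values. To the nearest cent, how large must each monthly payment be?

Monthly rate r = 15.9%/12 = 1.325% = 0.01325.
Level-payment amortization: P = B₀·r / (1 − (1+r)^(−n)) = 8255.00·0.01325 / (1 − 1.01325^(−36)).
Denominator 1 − (1+r)^(−36) = 0.377410269.
P = 109.379 / 0.377410269 ≈ 289.81.

$289.81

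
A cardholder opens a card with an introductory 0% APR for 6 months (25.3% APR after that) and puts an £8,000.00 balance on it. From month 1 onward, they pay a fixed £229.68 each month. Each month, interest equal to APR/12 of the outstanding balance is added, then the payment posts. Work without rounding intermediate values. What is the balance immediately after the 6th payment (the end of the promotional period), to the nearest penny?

Promo months 1–6 at r₀ = 0%/12 = 0; months 7+ at r₁ = 25.3%/12 = 0.0210833.
After month 6 (no interest yet): B = £8,000.00 − 6·£229.68 = £6,621.92.

£6,621.92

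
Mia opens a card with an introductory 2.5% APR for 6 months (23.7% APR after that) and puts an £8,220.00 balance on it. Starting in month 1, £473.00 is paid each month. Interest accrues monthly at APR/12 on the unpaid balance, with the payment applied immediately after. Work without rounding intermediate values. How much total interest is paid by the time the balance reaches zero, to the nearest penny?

Promo months 1–6 at r₀ = 2.5%/12 = 0.00208333; months 7+ at r₁ = 23.7%/12 = 0.01975.
After month 6: iterate B ← B·(1+r₀) − £473.00 for 6 months → £5,470.46.
Then at r₁ with £473.00/mo: n₂ = −ln(1 − r₁·B/P)/ln(1+r₁) ≈ 13.26 → 14 more payments.
Total paid = 19·£473.00 + £123.38 = £9,110.38; interest = £9,110.38 − £8,220.00 = £890.38.

£890.38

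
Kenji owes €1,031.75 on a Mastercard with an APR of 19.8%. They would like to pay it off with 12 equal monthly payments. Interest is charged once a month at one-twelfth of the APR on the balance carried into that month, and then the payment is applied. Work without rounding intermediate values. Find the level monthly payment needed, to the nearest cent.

€95.48

Monthly rate r = 19.8%/12 = 1.65% = 0.0165.
Level-payment amortization: P = B₀·r / (1 − (1+r)^(−n)) = 1031.75·0.0165 / (1 − 1.0165^(−12)).
Denominator 1 − (1+r)^(−12) = 0.178303562.
P = 17.0239 / 0.178303562 ≈ 95.48.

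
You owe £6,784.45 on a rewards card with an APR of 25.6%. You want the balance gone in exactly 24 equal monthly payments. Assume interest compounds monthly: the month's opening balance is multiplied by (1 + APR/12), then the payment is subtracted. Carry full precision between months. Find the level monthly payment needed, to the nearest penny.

Monthly rate r = 25.6%/12 = 2.13333% = 0.0213333.
Level-payment amortization: P = B₀·r / (1 − (1+r)^(−n)) = 6784.45·0.0213333 / (1 − 1.02133^(−24)).
Denominator 1 − (1+r)^(−24) = 0.39746837.
P = 144.735 / 0.39746837 ≈ 364.14.

£364.14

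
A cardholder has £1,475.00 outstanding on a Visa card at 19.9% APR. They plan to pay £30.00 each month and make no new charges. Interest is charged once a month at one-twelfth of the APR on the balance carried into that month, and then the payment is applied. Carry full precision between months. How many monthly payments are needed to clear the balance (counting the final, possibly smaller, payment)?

Monthly rate r = 19.9%/12 = 1.65833% = 0.0165833.
Recurrence: B ← B·(1+r) − £30.00.
Month 1: interest £24.46; balance after payment £1,469.46.
Month 2: interest £24.37; balance after payment £1,463.83.
Closed form: n = −ln(1 − rB₀/P)/ln(1+r) = −ln(0.18465)/ln(1.01658) ≈ 102.708, so the balance reaches zero during payment 103.

103 payments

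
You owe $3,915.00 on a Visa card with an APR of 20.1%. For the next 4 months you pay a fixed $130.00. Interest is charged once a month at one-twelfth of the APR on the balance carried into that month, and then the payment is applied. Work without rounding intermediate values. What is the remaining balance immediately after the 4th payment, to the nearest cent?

Monthly rate r = 20.1%/12 = 1.675% = 0.01675.
Each month: B ← B·(1+r) − $130.00.
Month 1: interest $65.58; balance after payment $3,850.58.
Month 2: interest $64.50; balance after payment $3,785.07.
Month 3: interest $63.40; balance after payment $3,718.47.
Month 4: interest $62.28; balance after payment $3,650.76.

$3,650.76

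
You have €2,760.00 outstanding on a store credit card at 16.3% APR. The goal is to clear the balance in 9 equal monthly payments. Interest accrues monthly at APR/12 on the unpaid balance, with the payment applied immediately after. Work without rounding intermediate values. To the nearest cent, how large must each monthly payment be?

€327.87

Monthly rate r = 16.3%/12 = 1.35833% = 0.0135833.
Level-payment amortization: P = B₀·r / (1 − (1+r)^(−n)) = 2760.00·0.0135833 / (1 − 1.01358^(−9)).
Denominator 1 − (1+r)^(−9) = 0.114344439.
P = 37.49 / 0.114344439 ≈ 327.87.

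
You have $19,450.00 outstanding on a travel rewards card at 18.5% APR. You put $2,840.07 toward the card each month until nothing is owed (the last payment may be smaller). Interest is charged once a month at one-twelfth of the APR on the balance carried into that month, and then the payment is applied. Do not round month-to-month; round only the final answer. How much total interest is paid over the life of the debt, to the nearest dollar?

Monthly rate r = 18.5%/12 = 1.54167% = 0.0154167.
Payoff takes n = ⌈−ln(1 − rB₀/P)/ln(1+r)⌉ = ⌈7.293⌉ = 8 payments; the last is $837.35.
Total paid = 7·$2,840.07 + $837.35 = $20,717.84.
Total interest = total paid − principal = $20,717.84 − $19,450.00 = $1,267.84.

$1,268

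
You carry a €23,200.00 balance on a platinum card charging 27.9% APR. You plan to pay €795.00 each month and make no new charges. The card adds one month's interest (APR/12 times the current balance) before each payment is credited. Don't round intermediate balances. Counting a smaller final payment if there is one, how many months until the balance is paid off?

Monthly rate r = 27.9%/12 = 2.325% = 0.02325.
Recurrence: B ← B·(1+r) − €795.00.
Month 1: interest €539.40; balance after payment €22,944.40.
Month 2: interest €533.46; balance after payment €22,682.86.
Closed form: n = −ln(1 − rB₀/P)/ln(1+r) = −ln(0.32151)/ln(1.02325) ≈ 49.371, so the balance reaches zero during payment 50.

50 payments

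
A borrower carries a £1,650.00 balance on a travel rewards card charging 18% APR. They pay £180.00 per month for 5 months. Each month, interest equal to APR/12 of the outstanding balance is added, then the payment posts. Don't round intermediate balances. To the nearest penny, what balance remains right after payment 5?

£850.11

Monthly rate r = 18%/12 = 1.5% = 0.015.
Each month: B ← B·(1+r) − £180.00.
Month 1: interest £24.75; balance after payment £1,494.75.
Month 2: interest £22.42; balance after payment £1,337.17.
Month 3: interest £20.06; balance after payment £1,177.23.
Month 4: interest £17.66; balance after payment £1,014.89.
Month 5: interest £15.22; balance after payment £850.11.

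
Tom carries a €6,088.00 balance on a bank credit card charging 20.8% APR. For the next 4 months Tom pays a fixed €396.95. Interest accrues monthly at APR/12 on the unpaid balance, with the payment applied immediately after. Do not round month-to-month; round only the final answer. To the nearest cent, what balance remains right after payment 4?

€4,891.64

Monthly rate r = 20.8%/12 = 1.73333% = 0.0173333.
Each month: B ← B·(1+r) − €396.95.
Month 1: interest €105.53; balance after payment €5,796.58.
Month 2: interest €100.47; balance after payment €5,500.10.
Month 3: interest €95.34; balance after payment €5,198.48.
Month 4: interest €90.11; balance after payment €4,891.64.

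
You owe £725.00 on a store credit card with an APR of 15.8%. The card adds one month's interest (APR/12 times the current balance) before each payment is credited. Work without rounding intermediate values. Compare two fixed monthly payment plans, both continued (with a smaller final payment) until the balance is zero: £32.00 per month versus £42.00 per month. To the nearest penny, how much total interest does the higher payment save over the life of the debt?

Monthly rate r = 15.8%/12 = 1.31667% = 0.0131667.
At £32.00/mo: n = ⌈−ln(1 − rB₀/P)/ln(1+r)⌉ = 28 payments (last £2.66); total interest = total paid − £725.00 = £141.66.
At £42.00/mo: 20 payments (last £29.94); total interest £102.94.
Interest saved = £141.66 − £102.94 = £38.72.

£38.72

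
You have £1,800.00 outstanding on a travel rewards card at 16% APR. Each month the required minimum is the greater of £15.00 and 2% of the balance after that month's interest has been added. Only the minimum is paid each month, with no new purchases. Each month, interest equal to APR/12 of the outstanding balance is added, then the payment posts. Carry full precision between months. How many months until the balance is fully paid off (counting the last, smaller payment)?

Monthly rate r = 16%/12 = 1.33333% = 0.0133333.
While 2% of the post-interest balance exceeds £15.00, each month B ← (B·(1+r))·(1 − 0.02), i.e. B shrinks by the factor (1+r)·0.98 = 0.99307.
This holds for months 1–128. Entering month 129 the balance is £738.77; 2% of the post-interest balance is now below £15.00, so the flat £15.00 minimum applies from here.
From month 129 a fixed £15.00 at rate r clears £738.77 in 81 more payments. Total: 128 + 81 = 209 months.

209 months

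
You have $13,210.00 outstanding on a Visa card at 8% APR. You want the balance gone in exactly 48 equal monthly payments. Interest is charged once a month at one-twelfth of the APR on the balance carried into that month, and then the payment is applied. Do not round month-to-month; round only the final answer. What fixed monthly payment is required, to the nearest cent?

$322.49

Monthly rate r = 8%/12 = 0.666667% = 0.00666667.
Level-payment amortization: P = B₀·r / (1 − (1+r)^(−n)) = 13210.00·0.00666667 / (1 − 1.00667^(−48)).
Denominator 1 − (1+r)^(−48) = 0.27307942.
P = 88.0667 / 0.27307942 ≈ 322.49.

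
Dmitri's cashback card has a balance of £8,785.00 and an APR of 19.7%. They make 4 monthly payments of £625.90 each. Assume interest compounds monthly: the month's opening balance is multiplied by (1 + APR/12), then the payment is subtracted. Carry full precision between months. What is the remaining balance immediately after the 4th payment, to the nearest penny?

£6,810.31

Monthly rate r = 19.7%/12 = 1.64167% = 0.0164167.
Each month: B ← B·(1+r) − £625.90.
Month 1: interest £144.22; balance after payment £8,303.32.
Month 2: interest £136.31; balance after payment £7,813.73.
Month 3: interest £128.28; balance after payment £7,316.11.
Month 4: interest £120.11; balance after payment £6,810.31.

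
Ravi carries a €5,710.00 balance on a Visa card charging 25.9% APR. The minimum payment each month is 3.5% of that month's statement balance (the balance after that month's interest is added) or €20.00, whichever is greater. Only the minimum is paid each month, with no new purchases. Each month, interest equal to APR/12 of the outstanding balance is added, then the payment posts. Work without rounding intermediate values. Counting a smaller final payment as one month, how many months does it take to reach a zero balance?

Monthly rate r = 25.9%/12 = 2.15833% = 0.0215833.
While 3.5% of the post-interest balance exceeds €20.00, each month B ← (B·(1+r))·(1 − 0.035), i.e. B shrinks by the factor (1+r)·0.965 = 0.98583.
This holds for months 1–163. Entering month 164 the balance is €557.46; 3.5% of the post-interest balance is now below €20.00, so the flat €20.00 minimum applies from here.
From month 164 a fixed €20.00 at rate r clears €557.46 in 44 more payments. Total: 163 + 44 = 207 months.

207 months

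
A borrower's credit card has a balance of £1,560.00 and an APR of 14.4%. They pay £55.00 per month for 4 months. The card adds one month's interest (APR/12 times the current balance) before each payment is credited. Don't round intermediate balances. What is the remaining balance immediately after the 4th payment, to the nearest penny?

£1,412.25

Monthly rate r = 14.4%/12 = 1.2% = 0.012.
Each month: B ← B·(1+r) − £55.00.
Month 1: interest £18.72; balance after payment £1,523.72.
Month 2: interest £18.28; balance after payment £1,487.00.
Month 3: interest £17.84; balance after payment £1,449.85.
Month 4: interest £17.40; balance after payment £1,412.25.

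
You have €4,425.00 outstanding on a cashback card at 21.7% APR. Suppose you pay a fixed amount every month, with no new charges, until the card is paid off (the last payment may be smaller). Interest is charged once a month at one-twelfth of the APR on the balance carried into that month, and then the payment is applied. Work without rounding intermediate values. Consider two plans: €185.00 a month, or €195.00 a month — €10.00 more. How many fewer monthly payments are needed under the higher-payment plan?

2 fewer payments

Monthly rate r = 21.7%/12 = 1.80833% = 0.0180833.
At €185.00/mo: n = ⌈−ln(1 − rB₀/P)/ln(1+r)⌉ = 32 payments (last €113.93); total interest = total paid − €4,425.00 = €1,423.93.
At €195.00/mo: 30 payments (last €92.91); total interest €1,322.91.
Payments saved = 32 − 30 = 2.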